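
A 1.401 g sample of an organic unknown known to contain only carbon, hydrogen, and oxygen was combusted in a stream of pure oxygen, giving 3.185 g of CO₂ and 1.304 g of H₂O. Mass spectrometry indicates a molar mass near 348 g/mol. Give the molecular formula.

C18H36O6

mol C = 3.185 g CO₂ ÷ 44.009 g/mol = 0.072372 mol
mol H = 2 × 1.304 g H₂O ÷ 18.015 g/mol = 0.14477 mol
mass O = 1.401 − (0.86925 + 0.14593) = 0.38582 g → mol O = 0.38582 ÷ 15.999 = 0.024115 mol
Divide by the smallest (0.024115 mol): C 3.001, H 6.003, O 1.000
Empirical formula: C3H6O
Empirical-formula mass = 58.08 g/mol; 348 ÷ 58.08 ≈ 6, so the molecular formula is C18H36O6.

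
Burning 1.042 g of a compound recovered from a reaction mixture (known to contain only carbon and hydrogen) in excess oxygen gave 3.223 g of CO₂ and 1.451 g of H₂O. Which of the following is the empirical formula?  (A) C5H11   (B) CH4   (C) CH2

mol C = 3.223 g CO₂ ÷ 44.009 g/mol = 0.073235 mol
mol H = 2 × 1.451 g H₂O ÷ 18.015 g/mol = 0.16109 mol
Divide by the smallest (0.073235 mol): C 1.000, H 2.200
Multiplying each by 5 gives whole numbers: C 5.00, H 11.00

(A) C5H11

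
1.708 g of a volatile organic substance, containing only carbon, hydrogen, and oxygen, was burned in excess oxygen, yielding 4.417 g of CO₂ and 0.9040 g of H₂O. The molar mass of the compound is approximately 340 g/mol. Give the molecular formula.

mol C = 4.417 g CO₂ ÷ 44.009 g/mol = 0.10037 mol
mol H = 2 × 0.9040 g H₂O ÷ 18.015 g/mol = 0.10036 mol
mass O = 1.708 − (1.2055 + 0.10116) = 0.40134 g → mol O = 0.40134 ÷ 15.999 = 0.025085 mol
Divide by the smallest (0.025085 mol): C 4.001, H 4.001, O 1.000
Empirical formula: C4H4O
Empirical-formula mass = 68.08 g/mol; 340 ÷ 68.08 ≈ 5, so the molecular formula is C20H20O5.

C20H20O5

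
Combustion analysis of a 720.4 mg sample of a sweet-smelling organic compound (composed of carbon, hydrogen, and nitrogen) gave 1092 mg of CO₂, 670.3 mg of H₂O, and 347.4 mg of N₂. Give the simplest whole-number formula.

CH3N

mol C = 1.092 g CO₂ ÷ 44.009 g/mol = 0.024813 mol
mol H = 2 × 0.6703 g H₂O ÷ 18.015 g/mol = 0.074416 mol
mol N = 2 × 0.3474 g N₂ ÷ 28.014 g/mol = 0.024802 mol
Divide by the smallest (0.024802 mol): C 1.000, H 3.000, N 1.000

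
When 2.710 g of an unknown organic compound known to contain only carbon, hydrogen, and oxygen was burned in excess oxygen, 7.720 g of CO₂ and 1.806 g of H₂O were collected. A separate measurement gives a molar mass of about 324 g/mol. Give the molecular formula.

C21H24O3

mol C = 7.720 g CO₂ ÷ 44.009 g/mol = 0.17542 mol
mol H = 2 × 1.806 g H₂O ÷ 18.015 g/mol = 0.20050 mol
mass O = 2.710 − (2.1070 + 0.20210) = 0.40094 g → mol O = 0.40094 ÷ 15.999 = 0.025060 mol
Divide by the smallest (0.025060 mol): C 7.000, H 8.001, O 1.000
Empirical formula: C7H8O
Empirical-formula mass = 108.14 g/mol; 324 ÷ 108.14 ≈ 3, so the molecular formula is C21H24O3.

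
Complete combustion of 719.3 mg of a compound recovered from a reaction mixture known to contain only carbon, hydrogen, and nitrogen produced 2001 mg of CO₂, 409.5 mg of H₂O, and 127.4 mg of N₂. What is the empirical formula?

mol C = 2.001 g CO₂ ÷ 44.009 g/mol = 0.045468 mol
mol H = 2 × 0.4095 g H₂O ÷ 18.015 g/mol = 0.045462 mol
mol N = 2 × 0.1274 g N₂ ÷ 28.014 g/mol = 0.0090955 mol
Divide by the smallest (0.0090955 mol): C 4.999, H 4.998, N 1.000

C5H5N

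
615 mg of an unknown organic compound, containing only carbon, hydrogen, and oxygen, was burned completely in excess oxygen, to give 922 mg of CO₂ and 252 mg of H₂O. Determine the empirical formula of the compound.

C3H4O3

mol C = 0.922 g CO₂ ÷ 44.009 g/mol = 0.02095 mol
mol H = 2 × 0.252 g H₂O ÷ 18.015 g/mol = 0.02798 mol
mass O = 0.615 − (0.2516 + 0.02820) = 0.3352 g → mol O = 0.3352 ÷ 15.999 = 0.02095 mol
Divide by the smallest (0.02095 mol): C 1.000, H 1.335, O 1.000
Multiplying each by 3 gives whole numbers: C 3.00, H 4.01, O 3.00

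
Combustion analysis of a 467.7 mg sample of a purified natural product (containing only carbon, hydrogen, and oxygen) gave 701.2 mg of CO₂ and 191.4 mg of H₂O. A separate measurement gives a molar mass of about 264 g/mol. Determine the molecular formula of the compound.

C9H12O9

mol C = 0.7012 g CO₂ ÷ 44.009 g/mol = 0.015933 mol
mol H = 2 × 0.1914 g H₂O ÷ 18.015 g/mol = 0.021249 mol
mass O = 0.4677 − (0.19137 + 0.021419) = 0.25491 g → mol O = 0.25491 ÷ 15.999 = 0.015933 mol
Divide by the smallest (0.015933 mol): C 1.000, H 1.334, O 1.000
Multiplying each by 3 gives whole numbers: C 3.00, H 4.00, O 3.00
Empirical formula: C3H4O3
Empirical-formula mass = 88.06 g/mol; 264 ÷ 88.06 ≈ 3, so the molecular formula is C9H12O9.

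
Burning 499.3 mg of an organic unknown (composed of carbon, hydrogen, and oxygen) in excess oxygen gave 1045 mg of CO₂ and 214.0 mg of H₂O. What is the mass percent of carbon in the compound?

mol C = 1.045 g CO₂ ÷ 44.009 g/mol = 0.023745 mol
mol H = 2 × 0.2140 g H₂O ÷ 18.015 g/mol = 0.023758 mol
mass O = 0.4993 − (0.28520 + 0.023948) = 0.19015 g → mol O = 0.19015 ÷ 15.999 = 0.011885 mol
mass % C = 0.28520 g ÷ 0.4993 g × 100%

57.12%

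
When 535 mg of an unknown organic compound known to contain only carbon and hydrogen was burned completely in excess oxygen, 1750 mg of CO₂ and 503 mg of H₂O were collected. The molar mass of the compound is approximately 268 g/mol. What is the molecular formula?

C20H28

mol C = 1.75 g CO₂ ÷ 44.009 g/mol = 0.03976 mol
mol H = 2 × 0.503 g H₂O ÷ 18.015 g/mol = 0.05584 mol
Divide by the smallest (0.03976 mol): C 1.000, H 1.404
Multiplying each by 5 gives whole numbers: C 5.00, H 7.02
Empirical formula: C5H7
Empirical-formula mass = 67.11 g/mol; 268 ÷ 67.11 ≈ 4, so the molecular formula is C20H28.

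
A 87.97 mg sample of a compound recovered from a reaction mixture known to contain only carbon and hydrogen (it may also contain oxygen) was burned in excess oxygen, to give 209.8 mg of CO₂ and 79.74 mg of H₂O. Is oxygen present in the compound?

mol C = 0.2098 g CO₂ ÷ 44.009 g/mol = 0.0047672 mol
mol H = 2 × 0.07974 g H₂O ÷ 18.015 g/mol = 0.0088526 mol
C and H account for only 0.066182 g of the 0.08797 g sample; the remaining 0.021788 g must be oxygen.

yes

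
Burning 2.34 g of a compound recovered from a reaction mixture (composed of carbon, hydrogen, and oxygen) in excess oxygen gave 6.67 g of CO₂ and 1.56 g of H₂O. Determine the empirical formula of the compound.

mol C = 6.67 g CO₂ ÷ 44.009 g/mol = 0.1516 mol
mol H = 2 × 1.56 g H₂O ÷ 18.015 g/mol = 0.1732 mol
mass O = 2.34 − (1.820 + 0.1746) = 0.3450 g → mol O = 0.3450 ÷ 15.999 = 0.02157 mol
Divide by the smallest (0.02157 mol): C 7.028, H 8.031, O 1.000

C7H8O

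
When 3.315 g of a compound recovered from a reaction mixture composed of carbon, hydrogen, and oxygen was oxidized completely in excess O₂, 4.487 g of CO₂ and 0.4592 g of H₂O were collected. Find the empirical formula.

mol C = 4.487 g CO₂ ÷ 44.009 g/mol = 0.10196 mol
mol H = 2 × 0.4592 g H₂O ÷ 18.015 g/mol = 0.050980 mol
mass O = 3.315 − (1.2246 + 0.051388) = 2.0390 g → mol O = 2.0390 ÷ 15.999 = 0.12745 mol
Divide by the smallest (0.050980 mol): C 2.000, H 1.000, O 2.500
Multiplying each by 2 gives whole numbers: C 4.00, H 2.00, O 5.00

C4H2O5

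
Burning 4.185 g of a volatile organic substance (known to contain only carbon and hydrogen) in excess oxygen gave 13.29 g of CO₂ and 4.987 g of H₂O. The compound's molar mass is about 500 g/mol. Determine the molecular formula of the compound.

mol C = 13.29 g CO₂ ÷ 44.009 g/mol = 0.30198 mol
mol H = 2 × 4.987 g H₂O ÷ 18.015 g/mol = 0.55365 mol
Divide by the smallest (0.30198 mol): C 1.000, H 1.833
Multiplying each by 6 gives whole numbers: C 6.00, H 11.00
Empirical formula: C6H11
Empirical-formula mass = 83.15 g/mol; 500 ÷ 83.15 ≈ 6, so the molecular formula is C36H66.

C36H66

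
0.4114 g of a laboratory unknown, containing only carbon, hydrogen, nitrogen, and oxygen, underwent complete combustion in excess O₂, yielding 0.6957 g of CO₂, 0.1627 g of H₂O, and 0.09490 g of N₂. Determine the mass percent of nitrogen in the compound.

mol C = 0.6957 g CO₂ ÷ 44.009 g/mol = 0.015808 mol
mol H = 2 × 0.1627 g H₂O ÷ 18.015 g/mol = 0.018063 mol
mol N = 2 × 0.09490 g N₂ ÷ 28.014 g/mol = 0.0067752 mol
mass O = 0.4114 − (0.18987 + 0.018207 + 0.094900) = 0.10842 g → mol O = 0.10842 ÷ 15.999 = 0.0067768 mol
mass % N = 0.094900 g ÷ 0.4114 g × 100%

23.07%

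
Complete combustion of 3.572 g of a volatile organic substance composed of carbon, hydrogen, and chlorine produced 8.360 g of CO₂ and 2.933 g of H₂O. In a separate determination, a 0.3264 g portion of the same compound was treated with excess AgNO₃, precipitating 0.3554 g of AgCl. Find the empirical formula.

C7H12Cl

mol C = 8.360 g CO₂ ÷ 44.009 g/mol = 0.18996 mol
mol H = 2 × 2.933 g H₂O ÷ 18.015 g/mol = 0.32562 mol
From the AgCl data: mol Cl per gram of compound = (0.3554 ÷ 143.318) ÷ 0.3264 = 0.0075974 mol/g, so in the 3.572 g combustion sample mol Cl = 0.027138 mol
Divide by the smallest (0.027138 mol): C 7.000, H 11.999, Cl 1.000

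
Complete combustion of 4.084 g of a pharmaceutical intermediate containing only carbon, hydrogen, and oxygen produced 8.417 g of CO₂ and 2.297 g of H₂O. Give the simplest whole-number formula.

C6H8O3

mol C = 8.417 g CO₂ ÷ 44.009 g/mol = 0.19126 mol
mol H = 2 × 2.297 g H₂O ÷ 18.015 g/mol = 0.25501 mol
mass O = 4.084 − (2.2972 + 0.25705) = 1.5298 g → mol O = 1.5298 ÷ 15.999 = 0.095617 mol
Divide by the smallest (0.095617 mol): C 2.000, H 2.667, O 1.000
Multiplying each by 3 gives whole numbers: C 6.00, H 8.00, O 3.00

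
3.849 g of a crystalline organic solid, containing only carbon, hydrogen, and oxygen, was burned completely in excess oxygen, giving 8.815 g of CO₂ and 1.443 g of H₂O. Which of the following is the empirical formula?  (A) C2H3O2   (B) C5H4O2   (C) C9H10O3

(B) C5H4O2

mol C = 8.815 g CO₂ ÷ 44.009 g/mol = 0.20030 mol
mol H = 2 × 1.443 g H₂O ÷ 18.015 g/mol = 0.16020 mol
mass O = 3.849 − (2.4058 + 0.16148) = 1.2817 g → mol O = 1.2817 ÷ 15.999 = 0.080112 mol
Divide by the smallest (0.080112 mol): C 2.500, H 2.000, O 1.000
Multiplying each by 2 gives whole numbers: C 5.00, H 4.00, O 2.00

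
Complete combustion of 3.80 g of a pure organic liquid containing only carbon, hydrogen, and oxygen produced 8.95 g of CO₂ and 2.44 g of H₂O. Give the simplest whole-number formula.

mol C = 8.95 g CO₂ ÷ 44.009 g/mol = 0.2034 mol
mol H = 2 × 2.44 g H₂O ÷ 18.015 g/mol = 0.2709 mol
mass O = 3.80 − (2.443 + 0.2731) = 1.084 g → mol O = 1.084 ÷ 15.999 = 0.06777 mol
Divide by the smallest (0.06777 mol): C 3.001, H 3.997, O 1.000

C3H4O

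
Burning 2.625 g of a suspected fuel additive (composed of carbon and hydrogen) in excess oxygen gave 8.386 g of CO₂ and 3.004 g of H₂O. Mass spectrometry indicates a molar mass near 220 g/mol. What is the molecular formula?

C16H28

mol C = 8.386 g CO₂ ÷ 44.009 g/mol = 0.19055 mol
mol H = 2 × 3.004 g H₂O ÷ 18.015 g/mol = 0.33350 mol
Divide by the smallest (0.19055 mol): C 1.000, H 1.750
Multiplying each by 4 gives whole numbers: C 4.00, H 7.00
Empirical formula: C4H7
Empirical-formula mass = 55.10 g/mol; 220 ÷ 55.10 ≈ 4, so the molecular formula is C16H28.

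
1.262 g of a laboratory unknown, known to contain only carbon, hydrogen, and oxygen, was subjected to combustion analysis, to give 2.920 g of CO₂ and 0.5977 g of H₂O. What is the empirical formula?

C8H8O3

mol C = 2.920 g CO₂ ÷ 44.009 g/mol = 0.066350 mol
mol H = 2 × 0.5977 g H₂O ÷ 18.015 g/mol = 0.066356 mol
mass O = 1.262 − (0.79693 + 0.066887) = 0.39818 g → mol O = 0.39818 ÷ 15.999 = 0.024888 mol
Divide by the smallest (0.024888 mol): C 2.666, H 2.666, O 1.000
Multiplying each by 3 gives whole numbers: C 8.00, H 8.00, O 3.00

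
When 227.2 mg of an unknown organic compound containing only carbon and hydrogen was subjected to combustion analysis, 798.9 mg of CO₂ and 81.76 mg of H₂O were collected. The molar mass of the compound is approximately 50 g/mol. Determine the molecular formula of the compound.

C4H2

mol C = 0.7989 g CO₂ ÷ 44.009 g/mol = 0.018153 mol
mol H = 2 × 0.08176 g H₂O ÷ 18.015 g/mol = 0.0090769 mol
Divide by the smallest (0.0090769 mol): C 2.000, H 1.000
Empirical formula: C2H
Empirical-formula mass = 25.03 g/mol; 50 ÷ 25.03 ≈ 2, so the molecular formula is C4H2.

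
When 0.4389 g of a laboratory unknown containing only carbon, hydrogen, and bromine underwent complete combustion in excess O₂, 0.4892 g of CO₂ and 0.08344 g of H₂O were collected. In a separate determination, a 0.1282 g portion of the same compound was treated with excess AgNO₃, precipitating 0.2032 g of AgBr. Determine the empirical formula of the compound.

C6H5Br2

mol C = 0.4892 g CO₂ ÷ 44.009 g/mol = 0.011116 mol
mol H = 2 × 0.08344 g H₂O ÷ 18.015 g/mol = 0.0092634 mol
From the AgBr data: mol Br per gram of compound = (0.2032 ÷ 187.772) ÷ 0.1282 = 0.0084412 mol/g, so in the 0.4389 g combustion sample mol Br = 0.0037048 mol
Divide by the smallest (0.0037048 mol): C 3.000, H 2.500, Br 1.000
Multiplying each by 2 gives whole numbers: C 6.00, H 5.00, Br 2.00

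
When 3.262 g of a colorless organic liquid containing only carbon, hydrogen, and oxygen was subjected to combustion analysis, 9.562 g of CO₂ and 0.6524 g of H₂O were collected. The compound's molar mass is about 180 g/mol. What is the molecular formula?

mol C = 9.562 g CO₂ ÷ 44.009 g/mol = 0.21727 mol
mol H = 2 × 0.6524 g H₂O ÷ 18.015 g/mol = 0.072429 mol
mass O = 3.262 − (2.6097 + 0.073008) = 0.57932 g → mol O = 0.57932 ÷ 15.999 = 0.036210 mol
Divide by the smallest (0.036210 mol): C 6.000, H 2.000, O 1.000
Empirical formula: C6H2O
Empirical-formula mass = 90.08 g/mol; 180 ÷ 90.08 ≈ 2, so the molecular formula is C12H4O2.

C12H4O2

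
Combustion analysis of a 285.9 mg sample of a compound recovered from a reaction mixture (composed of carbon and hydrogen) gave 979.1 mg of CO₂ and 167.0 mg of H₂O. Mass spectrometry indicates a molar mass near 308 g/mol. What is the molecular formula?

C24H20

mol C = 0.9791 g CO₂ ÷ 44.009 g/mol = 0.022248 mol
mol H = 2 × 0.1670 g H₂O ÷ 18.015 g/mol = 0.018540 mol
Divide by the smallest (0.018540 mol): C 1.200, H 1.000
Multiplying each by 5 gives whole numbers: C 6.00, H 5.00
Empirical formula: C6H5
Empirical-formula mass = 77.11 g/mol; 308 ÷ 77.11 ≈ 4, so the molecular formula is C24H20.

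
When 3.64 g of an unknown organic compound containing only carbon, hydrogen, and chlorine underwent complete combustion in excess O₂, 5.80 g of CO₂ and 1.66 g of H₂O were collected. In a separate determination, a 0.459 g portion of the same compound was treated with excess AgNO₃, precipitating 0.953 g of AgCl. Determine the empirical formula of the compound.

mol C = 5.80 g CO₂ ÷ 44.009 g/mol = 0.1318 mol
mol H = 2 × 1.66 g H₂O ÷ 18.015 g/mol = 0.1843 mol
From the AgCl data: mol Cl per gram of compound = (0.953 ÷ 143.318) ÷ 0.459 = 0.01449 mol/g, so in the 3.64 g combustion sample mol Cl = 0.05273 mol
Divide by the smallest (0.05273 mol): C 2.499, H 3.495, Cl 1.000
Multiplying each by 2 gives whole numbers: C 5.00, H 6.99, Cl 2.00

C5H7Cl2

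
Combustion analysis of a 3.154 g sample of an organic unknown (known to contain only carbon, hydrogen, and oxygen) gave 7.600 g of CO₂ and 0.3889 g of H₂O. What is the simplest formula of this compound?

mol C = 7.600 g CO₂ ÷ 44.009 g/mol = 0.17269 mol
mol H = 2 × 0.3889 g H₂O ÷ 18.015 g/mol = 0.043175 mol
mass O = 3.154 − (2.0742 + 0.043521) = 1.0363 g → mol O = 1.0363 ÷ 15.999 = 0.064771 mol
Divide by the smallest (0.043175 mol): C 4.000, H 1.000, O 1.500
Multiplying each by 2 gives whole numbers: C 8.00, H 2.00, O 3.00

C8H2O3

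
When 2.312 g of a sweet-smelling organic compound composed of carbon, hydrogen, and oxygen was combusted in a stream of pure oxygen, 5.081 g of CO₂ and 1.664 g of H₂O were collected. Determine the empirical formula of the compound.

mol C = 5.081 g CO₂ ÷ 44.009 g/mol = 0.11545 mol
mol H = 2 × 1.664 g H₂O ÷ 18.015 g/mol = 0.18473 mol
mass O = 2.312 − (1.3867 + 0.18621) = 0.73907 g → mol O = 0.73907 ÷ 15.999 = 0.046195 mol
Divide by the smallest (0.046195 mol): C 2.499, H 3.999, O 1.000
Multiplying each by 2 gives whole numbers: C 5.00, H 8.00, O 2.00

C5H8O2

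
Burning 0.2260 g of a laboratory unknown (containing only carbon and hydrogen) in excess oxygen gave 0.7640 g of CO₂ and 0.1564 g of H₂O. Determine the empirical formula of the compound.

CH

mol C = 0.7640 g CO₂ ÷ 44.009 g/mol = 0.017360 mol
mol H = 2 × 0.1564 g H₂O ÷ 18.015 g/mol = 0.017363 mol
Divide by the smallest (0.017360 mol): C 1.000, H 1.000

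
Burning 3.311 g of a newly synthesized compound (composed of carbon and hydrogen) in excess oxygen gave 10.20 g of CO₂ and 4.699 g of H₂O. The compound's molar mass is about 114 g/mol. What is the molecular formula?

mol C = 10.20 g CO₂ ÷ 44.009 g/mol = 0.23177 mol
mol H = 2 × 4.699 g H₂O ÷ 18.015 g/mol = 0.52168 mol
Divide by the smallest (0.23177 mol): C 1.000, H 2.251
Multiplying each by 4 gives whole numbers: C 4.00, H 9.00
Empirical formula: C4H9
Empirical-formula mass = 57.12 g/mol; 114 ÷ 57.12 ≈ 2, so the molecular formula is C8H18.

C8H18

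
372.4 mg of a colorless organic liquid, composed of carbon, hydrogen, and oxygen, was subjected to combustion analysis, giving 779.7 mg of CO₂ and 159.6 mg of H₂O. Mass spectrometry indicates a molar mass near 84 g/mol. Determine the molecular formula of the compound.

C4H4O2

mol C = 0.7797 g CO₂ ÷ 44.009 g/mol = 0.017717 mol
mol H = 2 × 0.1596 g H₂O ÷ 18.015 g/mol = 0.017719 mol
mass O = 0.3724 − (0.21280 + 0.017860) = 0.14174 g → mol O = 0.14174 ÷ 15.999 = 0.0088595 mol
Divide by the smallest (0.0088595 mol): C 2.000, H 2.000, O 1.000
Empirical formula: C2H2O
Empirical-formula mass = 42.04 g/mol; 84 ÷ 42.04 ≈ 2, so the molecular formula is C4H4O2.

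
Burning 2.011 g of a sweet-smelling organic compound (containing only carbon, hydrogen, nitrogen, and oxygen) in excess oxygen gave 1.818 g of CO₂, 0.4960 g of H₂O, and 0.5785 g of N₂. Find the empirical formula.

C3H4N3O4

mol C = 1.818 g CO₂ ÷ 44.009 g/mol = 0.041310 mol
mol H = 2 × 0.4960 g H₂O ÷ 18.015 g/mol = 0.055065 mol
mol N = 2 × 0.5785 g N₂ ÷ 28.014 g/mol = 0.041301 mol
mass O = 2.011 − (0.49617 + 0.055506 + 0.57850) = 0.88082 g → mol O = 0.88082 ÷ 15.999 = 0.055055 mol
Divide by the smallest (0.041301 mol): C 1.000, H 1.333, N 1.000, O 1.333
Multiplying each by 3 gives whole numbers: C 3.00, H 4.00, N 3.00, O 4.00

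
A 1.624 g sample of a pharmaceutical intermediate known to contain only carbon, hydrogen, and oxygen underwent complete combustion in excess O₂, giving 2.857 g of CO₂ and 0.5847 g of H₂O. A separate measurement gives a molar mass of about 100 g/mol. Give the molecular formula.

C4H4O3

mol C = 2.857 g CO₂ ÷ 44.009 g/mol = 0.064919 mol
mol H = 2 × 0.5847 g H₂O ÷ 18.015 g/mol = 0.064913 mol
mass O = 1.624 − (0.77974 + 0.065432) = 0.77883 g → mol O = 0.77883 ÷ 15.999 = 0.048680 mol
Divide by the smallest (0.048680 mol): C 1.334, H 1.333, O 1.000
Multiplying each by 3 gives whole numbers: C 4.00, H 4.00, O 3.00
Empirical formula: C4H4O3
Empirical-formula mass = 100.07 g/mol; 100 ÷ 100.07 ≈ 1, so the molecular formula is C4H4O3.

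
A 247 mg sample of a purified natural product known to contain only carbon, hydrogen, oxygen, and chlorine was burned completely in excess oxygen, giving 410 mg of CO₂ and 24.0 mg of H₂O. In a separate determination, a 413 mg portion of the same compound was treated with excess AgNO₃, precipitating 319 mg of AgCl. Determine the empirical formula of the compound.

C7H2ClO4

mol C = 0.410 g CO₂ ÷ 44.009 g/mol = 0.009316 mol
mol H = 2 × 0.0240 g H₂O ÷ 18.015 g/mol = 0.002664 mol
From the AgCl data: mol Cl per gram of compound = (0.319 ÷ 143.318) ÷ 0.413 = 0.005389 mol/g, so in the 0.247 g combustion sample mol Cl = 0.001331 mol
mass O = 0.247 − (0.1119 + 0.002686 + 0.04719) = 0.08523 g → mol O = 0.08523 ÷ 15.999 = 0.005327 mol
Divide by the smallest (0.001331 mol): C 6.999, H 2.002, Cl 1.000, O 4.002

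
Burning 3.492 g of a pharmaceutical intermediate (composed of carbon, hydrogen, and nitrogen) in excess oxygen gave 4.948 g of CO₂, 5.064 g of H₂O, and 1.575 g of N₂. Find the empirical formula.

mol C = 4.948 g CO₂ ÷ 44.009 g/mol = 0.11243 mol
mol H = 2 × 5.064 g H₂O ÷ 18.015 g/mol = 0.56220 mol
mol N = 2 × 1.575 g N₂ ÷ 28.014 g/mol = 0.11244 mol
Divide by the smallest (0.11243 mol): C 1.000, H 5.000, N 1.000

CH5N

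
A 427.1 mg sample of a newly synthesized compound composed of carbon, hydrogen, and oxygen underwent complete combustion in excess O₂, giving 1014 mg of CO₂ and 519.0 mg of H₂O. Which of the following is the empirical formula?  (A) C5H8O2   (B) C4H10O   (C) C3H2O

(B) C4H10O

mol C = 1.014 g CO₂ ÷ 44.009 g/mol = 0.023041 mol
mol H = 2 × 0.5190 g H₂O ÷ 18.015 g/mol = 0.057619 mol
mass O = 0.4271 − (0.27674 + 0.058080) = 0.092278 g → mol O = 0.092278 ÷ 15.999 = 0.0057677 mol
Divide by the smallest (0.0057677 mol): C 3.995, H 9.990, O 1.000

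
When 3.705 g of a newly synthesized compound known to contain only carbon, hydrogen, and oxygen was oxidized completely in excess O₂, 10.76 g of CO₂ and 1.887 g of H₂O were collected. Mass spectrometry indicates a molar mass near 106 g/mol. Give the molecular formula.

C7H6O

mol C = 10.76 g CO₂ ÷ 44.009 g/mol = 0.24450 mol
mol H = 2 × 1.887 g H₂O ÷ 18.015 g/mol = 0.20949 mol
mass O = 3.705 − (2.9366 + 0.21117) = 0.55720 g → mol O = 0.55720 ÷ 15.999 = 0.034827 mol
Divide by the smallest (0.034827 mol): C 7.020, H 6.015, O 1.000
Empirical formula: C7H6O
Empirical-formula mass = 106.12 g/mol; 106 ÷ 106.12 ≈ 1, so the molecular formula is C7H6O.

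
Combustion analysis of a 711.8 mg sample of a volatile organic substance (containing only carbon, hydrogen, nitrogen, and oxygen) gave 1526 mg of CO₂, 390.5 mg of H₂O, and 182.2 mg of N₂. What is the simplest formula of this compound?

C8H10N3O

mol C = 1.526 g CO₂ ÷ 44.009 g/mol = 0.034675 mol
mol H = 2 × 0.3905 g H₂O ÷ 18.015 g/mol = 0.043353 mol
mol N = 2 × 0.1822 g N₂ ÷ 28.014 g/mol = 0.013008 mol
mass O = 0.7118 − (0.41648 + 0.043700 + 0.18220) = 0.069422 g → mol O = 0.069422 ÷ 15.999 = 0.0043392 mol
Divide by the smallest (0.0043392 mol): C 7.991, H 9.991, N 2.998, O 1.000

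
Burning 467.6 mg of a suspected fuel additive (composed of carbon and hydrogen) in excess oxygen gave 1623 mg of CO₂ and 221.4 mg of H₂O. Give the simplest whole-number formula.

C3H2

mol C = 1.623 g CO₂ ÷ 44.009 g/mol = 0.036879 mol
mol H = 2 × 0.2214 g H₂O ÷ 18.015 g/mol = 0.024580 mol
Divide by the smallest (0.024580 mol): C 1.500, H 1.000
Multiplying each by 2 gives whole numbers: C 3.00, H 2.00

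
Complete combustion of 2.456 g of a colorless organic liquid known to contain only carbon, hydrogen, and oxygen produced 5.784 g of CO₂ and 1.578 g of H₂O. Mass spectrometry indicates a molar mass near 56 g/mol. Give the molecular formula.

mol C = 5.784 g CO₂ ÷ 44.009 g/mol = 0.13143 mol
mol H = 2 × 1.578 g H₂O ÷ 18.015 g/mol = 0.17519 mol
mass O = 2.456 − (1.5786 + 0.17659) = 0.70083 g → mol O = 0.70083 ÷ 15.999 = 0.043805 mol
Divide by the smallest (0.043805 mol): C 3.000, H 3.999, O 1.000
Empirical formula: C3H4O
Empirical-formula mass = 56.06 g/mol; 56 ÷ 56.06 ≈ 1, so the molecular formula is C3H4O.

C3H4O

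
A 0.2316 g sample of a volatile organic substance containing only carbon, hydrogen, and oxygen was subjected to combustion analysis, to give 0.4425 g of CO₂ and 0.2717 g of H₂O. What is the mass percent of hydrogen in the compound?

mol C = 0.4425 g CO₂ ÷ 44.009 g/mol = 0.010055 mol
mol H = 2 × 0.2717 g H₂O ÷ 18.015 g/mol = 0.030164 mol
mass O = 0.2316 − (0.12077 + 0.030405) = 0.080427 g → mol O = 0.080427 ÷ 15.999 = 0.0050270 mol
mass % H = 0.030405 g ÷ 0.2316 g × 100%

13.13%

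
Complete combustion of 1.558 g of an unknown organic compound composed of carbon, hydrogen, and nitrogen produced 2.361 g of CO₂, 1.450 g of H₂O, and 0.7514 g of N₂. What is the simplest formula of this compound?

mol C = 2.361 g CO₂ ÷ 44.009 g/mol = 0.053648 mol
mol H = 2 × 1.450 g H₂O ÷ 18.015 g/mol = 0.16098 mol
mol N = 2 × 0.7514 g N₂ ÷ 28.014 g/mol = 0.053645 mol
Divide by the smallest (0.053645 mol): C 1.000, H 3.001, N 1.000

CH3N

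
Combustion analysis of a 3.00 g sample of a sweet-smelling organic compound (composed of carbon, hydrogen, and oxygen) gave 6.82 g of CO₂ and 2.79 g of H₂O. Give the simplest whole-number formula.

C3H6O

mol C = 6.82 g CO₂ ÷ 44.009 g/mol = 0.1550 mol
mol H = 2 × 2.79 g H₂O ÷ 18.015 g/mol = 0.3097 mol
mass O = 3.00 − (1.861 + 0.3122) = 0.8265 g → mol O = 0.8265 ÷ 15.999 = 0.05166 mol
Divide by the smallest (0.05166 mol): C 3.000, H 5.996, O 1.000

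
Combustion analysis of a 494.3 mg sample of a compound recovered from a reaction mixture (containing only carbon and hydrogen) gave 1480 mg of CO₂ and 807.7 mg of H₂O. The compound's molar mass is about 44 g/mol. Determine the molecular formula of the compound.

C3H8

mol C = 1.480 g CO₂ ÷ 44.009 g/mol = 0.033629 mol
mol H = 2 × 0.8077 g H₂O ÷ 18.015 g/mol = 0.089670 mol
Divide by the smallest (0.033629 mol): C 1.000, H 2.666
Multiplying each by 3 gives whole numbers: C 3.00, H 8.00
Empirical formula: C3H8
Empirical-formula mass = 44.10 g/mol; 44 ÷ 44.10 ≈ 1, so the molecular formula is C3H8.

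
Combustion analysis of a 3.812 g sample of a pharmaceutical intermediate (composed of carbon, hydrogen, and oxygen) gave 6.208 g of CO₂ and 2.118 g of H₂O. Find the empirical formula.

C6H10O5

mol C = 6.208 g CO₂ ÷ 44.009 g/mol = 0.14106 mol
mol H = 2 × 2.118 g H₂O ÷ 18.015 g/mol = 0.23514 mol
mass O = 3.812 − (1.6943 + 0.23702) = 1.8807 g → mol O = 1.8807 ÷ 15.999 = 0.11755 mol
Divide by the smallest (0.11755 mol): C 1.200, H 2.000, O 1.000
Multiplying each by 5 gives whole numbers: C 6.00, H 10.00, O 5.00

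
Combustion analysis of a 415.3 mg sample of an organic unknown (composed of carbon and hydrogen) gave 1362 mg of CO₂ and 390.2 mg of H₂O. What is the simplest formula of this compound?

mol C = 1.362 g CO₂ ÷ 44.009 g/mol = 0.030948 mol
mol H = 2 × 0.3902 g H₂O ÷ 18.015 g/mol = 0.043319 mol
Divide by the smallest (0.030948 mol): C 1.000, H 1.400
Multiplying each by 5 gives whole numbers: C 5.00, H 7.00

C5H7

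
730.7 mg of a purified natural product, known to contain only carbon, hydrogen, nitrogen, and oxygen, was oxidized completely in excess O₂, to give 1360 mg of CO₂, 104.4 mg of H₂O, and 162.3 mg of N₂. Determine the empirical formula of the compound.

mol C = 1.360 g CO₂ ÷ 44.009 g/mol = 0.030903 mol
mol H = 2 × 0.1044 g H₂O ÷ 18.015 g/mol = 0.011590 mol
mol N = 2 × 0.1623 g N₂ ÷ 28.014 g/mol = 0.011587 mol
mass O = 0.7307 − (0.37117 + 0.011683 + 0.16230) = 0.18554 g → mol O = 0.18554 ÷ 15.999 = 0.011597 mol
Divide by the smallest (0.011587 mol): C 2.667, H 1.000, N 1.000, O 1.001
Multiplying each by 3 gives whole numbers: C 8.00, H 3.00, N 3.00, O 3.00

C8H3N3O3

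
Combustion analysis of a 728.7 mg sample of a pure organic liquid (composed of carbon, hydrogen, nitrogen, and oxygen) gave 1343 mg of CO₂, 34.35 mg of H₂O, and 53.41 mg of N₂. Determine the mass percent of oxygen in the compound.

41.84%

mol C = 1.343 g CO₂ ÷ 44.009 g/mol = 0.030516 mol
mol H = 2 × 0.03435 g H₂O ÷ 18.015 g/mol = 0.0038135 mol
mol N = 2 × 0.05341 g N₂ ÷ 28.014 g/mol = 0.0038131 mol
mass O = 0.7287 − (0.36653 + 0.0038440 + 0.053410) = 0.30491 g → mol O = 0.30491 ÷ 15.999 = 0.019058 mol
mass % O = 0.30491 g ÷ 0.7287 g × 100%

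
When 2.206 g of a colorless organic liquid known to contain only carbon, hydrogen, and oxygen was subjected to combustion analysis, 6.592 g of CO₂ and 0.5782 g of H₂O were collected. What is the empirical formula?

mol C = 6.592 g CO₂ ÷ 44.009 g/mol = 0.14979 mol
mol H = 2 × 0.5782 g H₂O ÷ 18.015 g/mol = 0.064191 mol
mass O = 2.206 − (1.7991 + 0.064704) = 0.34220 g → mol O = 0.34220 ÷ 15.999 = 0.021389 mol
Divide by the smallest (0.021389 mol): C 7.003, H 3.001, O 1.000

C7H3O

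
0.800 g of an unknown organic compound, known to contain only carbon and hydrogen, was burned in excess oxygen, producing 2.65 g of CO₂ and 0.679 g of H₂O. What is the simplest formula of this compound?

mol C = 2.65 g CO₂ ÷ 44.009 g/mol = 0.06021 mol
mol H = 2 × 0.679 g H₂O ÷ 18.015 g/mol = 0.07538 mol
Divide by the smallest (0.06021 mol): C 1.000, H 1.252
Multiplying each by 4 gives whole numbers: C 4.00, H 5.01

C4H5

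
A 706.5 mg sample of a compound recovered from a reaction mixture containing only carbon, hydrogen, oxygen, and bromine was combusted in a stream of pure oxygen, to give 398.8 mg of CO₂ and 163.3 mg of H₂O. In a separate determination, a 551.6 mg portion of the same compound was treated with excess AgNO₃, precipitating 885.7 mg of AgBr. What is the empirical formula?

mol C = 0.3988 g CO₂ ÷ 44.009 g/mol = 0.0090618 mol
mol H = 2 × 0.1633 g H₂O ÷ 18.015 g/mol = 0.018129 mol
From the AgBr data: mol Br per gram of compound = (0.8857 ÷ 187.772) ÷ 0.5516 = 0.0085513 mol/g, so in the 0.7065 g combustion sample mol Br = 0.0060415 mol
mass O = 0.7065 − (0.10884 + 0.018274 + 0.48274) = 0.096646 g → mol O = 0.096646 ÷ 15.999 = 0.0060407 mol
Divide by the smallest (0.0060407 mol): C 1.500, H 3.001, Br 1.000, O 1.000
Multiplying each by 2 gives whole numbers: C 3.00, H 6.00, Br 2.00, O 2.00

C3H6Br2O2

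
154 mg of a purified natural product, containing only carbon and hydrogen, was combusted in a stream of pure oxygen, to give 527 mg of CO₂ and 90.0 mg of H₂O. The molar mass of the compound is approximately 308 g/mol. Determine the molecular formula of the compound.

mol C = 0.527 g CO₂ ÷ 44.009 g/mol = 0.01197 mol
mol H = 2 × 0.0900 g H₂O ÷ 18.015 g/mol = 0.009992 mol
Divide by the smallest (0.009992 mol): C 1.198, H 1.000
Multiplying each by 5 gives whole numbers: C 5.99, H 5.00
Empirical formula: C6H5
Empirical-formula mass = 77.11 g/mol; 308 ÷ 77.11 ≈ 4, so the molecular formula is C24H20.

C24H20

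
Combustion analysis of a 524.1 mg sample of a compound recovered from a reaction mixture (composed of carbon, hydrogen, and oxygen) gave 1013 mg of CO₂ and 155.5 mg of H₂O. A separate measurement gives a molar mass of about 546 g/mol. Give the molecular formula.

mol C = 1.013 g CO₂ ÷ 44.009 g/mol = 0.023018 mol
mol H = 2 × 0.1555 g H₂O ÷ 18.015 g/mol = 0.017263 mol
mass O = 0.5241 − (0.27647 + 0.017401) = 0.23023 g → mol O = 0.23023 ÷ 15.999 = 0.014390 mol
Divide by the smallest (0.014390 mol): C 1.600, H 1.200, O 1.000
Multiplying each by 5 gives whole numbers: C 8.00, H 6.00, O 5.00
Empirical formula: C8H6O5
Empirical-formula mass = 182.13 g/mol; 546 ÷ 182.13 ≈ 3, so the molecular formula is C24H18O15.

C24H18O15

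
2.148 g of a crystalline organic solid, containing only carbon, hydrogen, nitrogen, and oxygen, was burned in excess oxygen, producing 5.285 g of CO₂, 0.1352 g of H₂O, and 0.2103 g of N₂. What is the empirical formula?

C8HNO2

mol C = 5.285 g CO₂ ÷ 44.009 g/mol = 0.12009 mol
mol H = 2 × 0.1352 g H₂O ÷ 18.015 g/mol = 0.015010 mol
mol N = 2 × 0.2103 g N₂ ÷ 28.014 g/mol = 0.015014 mol
mass O = 2.148 − (1.4424 + 0.015130 + 0.21030) = 0.48018 g → mol O = 0.48018 ÷ 15.999 = 0.030013 mol
Divide by the smallest (0.015010 mol): C 8.001, H 1.000, N 1.000, O 2.000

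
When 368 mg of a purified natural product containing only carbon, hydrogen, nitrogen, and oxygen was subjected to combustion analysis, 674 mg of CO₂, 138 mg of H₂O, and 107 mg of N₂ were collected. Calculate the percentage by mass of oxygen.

mol C = 0.674 g CO₂ ÷ 44.009 g/mol = 0.01532 mol
mol H = 2 × 0.138 g H₂O ÷ 18.015 g/mol = 0.01532 mol
mol N = 2 × 0.107 g N₂ ÷ 28.014 g/mol = 0.007639 mol
mass O = 0.368 − (0.1839 + 0.01544 + 0.1070) = 0.06161 g → mol O = 0.06161 ÷ 15.999 = 0.003851 mol
mass % O = 0.06161 g ÷ 0.368 g × 100%

16.7%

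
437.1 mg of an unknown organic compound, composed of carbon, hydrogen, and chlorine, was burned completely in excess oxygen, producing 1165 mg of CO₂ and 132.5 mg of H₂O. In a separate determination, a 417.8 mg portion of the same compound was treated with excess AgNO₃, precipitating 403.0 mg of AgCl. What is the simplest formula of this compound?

C9H5Cl

mol C = 1.165 g CO₂ ÷ 44.009 g/mol = 0.026472 mol
mol H = 2 × 0.1325 g H₂O ÷ 18.015 g/mol = 0.014710 mol
From the AgCl data: mol Cl per gram of compound = (0.4030 ÷ 143.318) ÷ 0.4178 = 0.0067303 mol/g, so in the 0.4371 g combustion sample mol Cl = 0.0029418 mol
Divide by the smallest (0.0029418 mol): C 8.998, H 5.000, Cl 1.000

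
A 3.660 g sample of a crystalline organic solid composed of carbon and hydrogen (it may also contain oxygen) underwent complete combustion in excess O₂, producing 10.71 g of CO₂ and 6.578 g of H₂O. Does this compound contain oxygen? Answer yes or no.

mol C = 10.71 g CO₂ ÷ 44.009 g/mol = 0.24336 mol
mol H = 2 × 6.578 g H₂O ÷ 18.015 g/mol = 0.73028 mol
C and H together account for 3.6591 g — essentially the entire 3.660 g sample — so the compound contains no oxygen.

no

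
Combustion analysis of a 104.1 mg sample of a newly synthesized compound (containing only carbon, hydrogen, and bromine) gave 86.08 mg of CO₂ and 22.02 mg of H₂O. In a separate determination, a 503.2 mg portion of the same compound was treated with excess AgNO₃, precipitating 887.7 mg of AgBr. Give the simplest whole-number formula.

C4H5Br2

mol C = 0.08608 g CO₂ ÷ 44.009 g/mol = 0.0019560 mol
mol H = 2 × 0.02202 g H₂O ÷ 18.015 g/mol = 0.0024446 mol
From the AgBr data: mol Br per gram of compound = (0.8877 ÷ 187.772) ÷ 0.5032 = 0.0093950 mol/g, so in the 0.1041 g combustion sample mol Br = 0.00097801 mol
Divide by the smallest (0.00097801 mol): C 2.000, H 2.500, Br 1.000
Multiplying each by 2 gives whole numbers: C 4.00, H 5.00, Br 2.00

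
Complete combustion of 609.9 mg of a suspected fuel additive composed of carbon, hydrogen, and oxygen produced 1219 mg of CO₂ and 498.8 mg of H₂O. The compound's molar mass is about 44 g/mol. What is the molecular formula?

C2H4O

mol C = 1.219 g CO₂ ÷ 44.009 g/mol = 0.027699 mol
mol H = 2 × 0.4988 g H₂O ÷ 18.015 g/mol = 0.055376 mol
mass O = 0.6099 − (0.33269 + 0.055819) = 0.22139 g → mol O = 0.22139 ÷ 15.999 = 0.013838 mol
Divide by the smallest (0.013838 mol): C 2.002, H 4.002, O 1.000
Empirical formula: C2H4O
Empirical-formula mass = 44.05 g/mol; 44 ÷ 44.05 ≈ 1, so the molecular formula is C2H4O.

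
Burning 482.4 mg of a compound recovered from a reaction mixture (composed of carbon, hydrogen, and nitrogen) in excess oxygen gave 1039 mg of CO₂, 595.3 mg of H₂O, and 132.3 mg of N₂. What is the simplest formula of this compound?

mol C = 1.039 g CO₂ ÷ 44.009 g/mol = 0.023609 mol
mol H = 2 × 0.5953 g H₂O ÷ 18.015 g/mol = 0.066089 mol
mol N = 2 × 0.1323 g N₂ ÷ 28.014 g/mol = 0.0094453 mol
Divide by the smallest (0.0094453 mol): C 2.500, H 6.997, N 1.000
Multiplying each by 2 gives whole numbers: C 5.00, H 13.99, N 2.00

C5H14N2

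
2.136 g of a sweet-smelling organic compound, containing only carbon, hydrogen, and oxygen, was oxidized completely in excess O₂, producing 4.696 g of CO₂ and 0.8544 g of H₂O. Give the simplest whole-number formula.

C9H8O4

mol C = 4.696 g CO₂ ÷ 44.009 g/mol = 0.10671 mol
mol H = 2 × 0.8544 g H₂O ÷ 18.015 g/mol = 0.094854 mol
mass O = 2.136 − (1.2816 + 0.095613) = 0.75875 g → mol O = 0.75875 ÷ 15.999 = 0.047425 mol
Divide by the smallest (0.047425 mol): C 2.250, H 2.000, O 1.000
Multiplying each by 4 gives whole numbers: C 9.00, H 8.00, O 4.00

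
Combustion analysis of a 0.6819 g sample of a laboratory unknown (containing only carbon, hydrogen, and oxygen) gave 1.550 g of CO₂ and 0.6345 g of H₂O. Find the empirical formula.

mol C = 1.550 g CO₂ ÷ 44.009 g/mol = 0.035220 mol
mol H = 2 × 0.6345 g H₂O ÷ 18.015 g/mol = 0.070441 mol
mass O = 0.6819 − (0.42303 + 0.071005) = 0.18787 g → mol O = 0.18787 ÷ 15.999 = 0.011742 mol
Divide by the smallest (0.011742 mol): C 2.999, H 5.999, O 1.000

C3H6O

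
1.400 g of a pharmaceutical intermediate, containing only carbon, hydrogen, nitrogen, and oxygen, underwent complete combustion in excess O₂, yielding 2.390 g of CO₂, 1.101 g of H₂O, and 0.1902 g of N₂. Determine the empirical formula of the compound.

mol C = 2.390 g CO₂ ÷ 44.009 g/mol = 0.054307 mol
mol H = 2 × 1.101 g H₂O ÷ 18.015 g/mol = 0.12223 mol
mol N = 2 × 0.1902 g N₂ ÷ 28.014 g/mol = 0.013579 mol
mass O = 1.400 − (0.65228 + 0.12321 + 0.19020) = 0.43431 g → mol O = 0.43431 ÷ 15.999 = 0.027146 mol
Divide by the smallest (0.013579 mol): C 3.999, H 9.002, N 1.000, O 1.999

C4H9NO2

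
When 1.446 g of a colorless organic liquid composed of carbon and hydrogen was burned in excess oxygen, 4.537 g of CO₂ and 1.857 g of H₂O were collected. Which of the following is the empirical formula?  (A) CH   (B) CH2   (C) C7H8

mol C = 4.537 g CO₂ ÷ 44.009 g/mol = 0.10309 mol
mol H = 2 × 1.857 g H₂O ÷ 18.015 g/mol = 0.20616 mol
Divide by the smallest (0.10309 mol): C 1.000, H 2.000

(B) CH2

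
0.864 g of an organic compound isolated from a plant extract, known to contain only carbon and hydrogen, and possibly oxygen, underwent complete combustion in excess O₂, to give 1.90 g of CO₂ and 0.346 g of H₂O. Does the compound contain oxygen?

yes

mol C = 1.90 g CO₂ ÷ 44.009 g/mol = 0.04317 mol
mol H = 2 × 0.346 g H₂O ÷ 18.015 g/mol = 0.03841 mol
C and H account for only 0.5573 g of the 0.864 g sample; the remaining 0.3067 g must be oxygen.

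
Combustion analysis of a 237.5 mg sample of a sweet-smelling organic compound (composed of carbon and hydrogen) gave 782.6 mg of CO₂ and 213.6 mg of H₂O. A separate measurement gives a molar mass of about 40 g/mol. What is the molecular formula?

mol C = 0.7826 g CO₂ ÷ 44.009 g/mol = 0.017783 mol
mol H = 2 × 0.2136 g H₂O ÷ 18.015 g/mol = 0.023714 mol
Divide by the smallest (0.017783 mol): C 1.000, H 1.334
Multiplying each by 3 gives whole numbers: C 3.00, H 4.00
Empirical formula: C3H4
Empirical-formula mass = 40.06 g/mol; 40 ÷ 40.06 ≈ 1, so the molecular formula is C3H4.

C3H4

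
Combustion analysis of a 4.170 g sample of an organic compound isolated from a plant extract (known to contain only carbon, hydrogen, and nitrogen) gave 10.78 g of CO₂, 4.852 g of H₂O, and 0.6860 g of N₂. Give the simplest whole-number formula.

mol C = 10.78 g CO₂ ÷ 44.009 g/mol = 0.24495 mol
mol H = 2 × 4.852 g H₂O ÷ 18.015 g/mol = 0.53866 mol
mol N = 2 × 0.6860 g N₂ ÷ 28.014 g/mol = 0.048976 mol
Divide by the smallest (0.048976 mol): C 5.001, H 10.999, N 1.000

C5H11N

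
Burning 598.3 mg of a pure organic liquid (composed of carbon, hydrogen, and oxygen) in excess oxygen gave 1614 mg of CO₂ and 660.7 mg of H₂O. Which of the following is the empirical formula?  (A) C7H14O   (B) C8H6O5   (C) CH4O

mol C = 1.614 g CO₂ ÷ 44.009 g/mol = 0.036674 mol
mol H = 2 × 0.6607 g H₂O ÷ 18.015 g/mol = 0.073350 mol
mass O = 0.5983 − (0.44050 + 0.073937) = 0.083868 g → mol O = 0.083868 ÷ 15.999 = 0.0052421 mol
Divide by the smallest (0.0052421 mol): C 6.996, H 13.993, O 1.000

(A) C7H14O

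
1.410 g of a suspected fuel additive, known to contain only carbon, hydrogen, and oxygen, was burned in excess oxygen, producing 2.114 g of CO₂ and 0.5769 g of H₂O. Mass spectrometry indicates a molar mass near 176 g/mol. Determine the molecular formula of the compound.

C6H8O6

mol C = 2.114 g CO₂ ÷ 44.009 g/mol = 0.048036 mol
mol H = 2 × 0.5769 g H₂O ÷ 18.015 g/mol = 0.064047 mol
mass O = 1.410 − (0.57696 + 0.064559) = 0.76849 g → mol O = 0.76849 ÷ 15.999 = 0.048033 mol
Divide by the smallest (0.048033 mol): C 1.000, H 1.333, O 1.000
Multiplying each by 3 gives whole numbers: C 3.00, H 4.00, O 3.00
Empirical formula: C3H4O3
Empirical-formula mass = 88.06 g/mol; 176 ÷ 88.06 ≈ 2, so the molecular formula is C6H8O6.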